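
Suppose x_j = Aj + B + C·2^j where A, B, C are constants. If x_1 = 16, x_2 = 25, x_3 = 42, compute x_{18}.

1048601

Write the equations: A + B + 2C = 16; 2A + B + 4C = 25; 3A + B + 8C = 42.
Subtracting the first from the second: A + 2C = 9.
Subtracting the second from the third: A + 4C = 17.
Solving: C = 4, A = 1, then B = 7.
Therefore x_{18} = 18 + 7 + 4·262144 = 1048601.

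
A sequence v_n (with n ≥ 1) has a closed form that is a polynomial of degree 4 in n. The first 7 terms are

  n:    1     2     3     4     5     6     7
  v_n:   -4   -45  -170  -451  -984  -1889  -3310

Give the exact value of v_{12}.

-24875

1st diffs: -41, -125, -281, -533, -905, -1421.
2nd diffs: -84, -156, -252, -372, -516.
3rd diffs: -72, -96, -120, -144.
4th diffs: -24, -24, -24 (constant).
Newton forward-difference form: v_n = -4 + (-41)·C(n-1,1) + (-84)·C(n-1,2) + (-72)·C(n-1,3) + (-24)·C(n-1,4).
At n = 12: n-1 = 11, so v_{12} = -4 - 451 - 4620 - 11880 - 7920 = -24875.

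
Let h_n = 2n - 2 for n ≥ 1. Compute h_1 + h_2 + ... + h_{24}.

552

Over n = 1..24: Σn = 300.
Total = (2)·300 + (-2)·24 = 552.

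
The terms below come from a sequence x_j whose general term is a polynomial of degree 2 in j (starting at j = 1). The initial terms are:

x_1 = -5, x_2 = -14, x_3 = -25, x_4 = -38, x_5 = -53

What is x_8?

-110

1st diffs: -9, -11, -13, -15.
2nd diffs: -2, -2, -2 (constant).
Newton forward-difference form: x_j = -5 + (-9)·C(j-1,1) + (-2)·C(j-1,2).
At j = 8: j-1 = 7, so x_8 = -5 - 63 - 42 = -110.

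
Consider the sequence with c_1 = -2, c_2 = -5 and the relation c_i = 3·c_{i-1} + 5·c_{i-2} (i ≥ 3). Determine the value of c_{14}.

-169598525

c_3 = -25; c_4 = -100; c_5 = -425; …; c_{11} = -2301325; c_{12} = -9648475; c_{13} = -40452050; c_{14} = -169598525.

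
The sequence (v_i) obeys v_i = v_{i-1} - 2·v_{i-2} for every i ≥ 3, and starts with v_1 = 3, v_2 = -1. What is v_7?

1

Applying the relation repeatedly:
v_3 = -7  v_4 = -5  v_5 = 9  v_6 = 19  v_7 = 1.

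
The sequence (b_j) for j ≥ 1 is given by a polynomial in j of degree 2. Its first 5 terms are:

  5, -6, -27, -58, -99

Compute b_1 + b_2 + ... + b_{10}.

-1645

1st diffs: -11, -21, -31, -41.
2nd diffs: -10, -10, -10 (constant).
Newton forward-difference form: b_j = 5 + (-11)·C(j-1,1) + (-10)·C(j-1,2).
Continuing: …, -150, -211, -282, -363, …, b_{10} = -454.
Summing j = 1..10 (10 terms) gives -1645.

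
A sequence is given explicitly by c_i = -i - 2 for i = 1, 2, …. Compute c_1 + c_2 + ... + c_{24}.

Over i = 1..24: Σi = 300.
Total = (-1)·300 + (-2)·24 = -348.

-348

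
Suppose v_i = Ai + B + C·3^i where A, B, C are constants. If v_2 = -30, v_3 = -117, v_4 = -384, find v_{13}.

At i = 2, 3, 4: 2A + B + 9C = -30; 3A + B + 27C = -117; 4A + B + 81C = -384.
Subtracting the first from the second: A + 18C = -87.
Subtracting the second from the third: A + 54C = -267.
Solving: C = -5, A = 3, then B = 9.
Therefore v_{13} = 39 + 9 + (-5)·1594323 = -7971567.

-7971567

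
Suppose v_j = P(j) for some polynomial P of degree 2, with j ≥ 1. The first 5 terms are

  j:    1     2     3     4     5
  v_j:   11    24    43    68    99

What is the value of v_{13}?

563

1st diffs: 13, 19, 25, 31.
2nd diffs: 6, 6, 6 (constant).
So v_j = 3j^2 + 4j + 4.
Evaluating at j = 13 gives v_{13} = 563.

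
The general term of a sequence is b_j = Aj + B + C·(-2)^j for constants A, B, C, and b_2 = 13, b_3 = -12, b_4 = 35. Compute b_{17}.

Plug in j = 2, 3, 4: 2A + B + 4C = 13; 3A + B - 8C = -12; 4A + B + 16C = 35.
Subtracting the first from the second: A - 12C = -25.
Subtracting the second from the third: A + 24C = 47.
Solving: C = 2, A = -1, then B = 7.
Therefore b_{17} = -17 + 7 + 2·(-131072) = -262154.

-262154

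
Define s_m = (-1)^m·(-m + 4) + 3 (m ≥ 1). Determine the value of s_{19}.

(-1)^19 = -1; -m + 4 at m=19 is -15; so s_{19} = 18.

18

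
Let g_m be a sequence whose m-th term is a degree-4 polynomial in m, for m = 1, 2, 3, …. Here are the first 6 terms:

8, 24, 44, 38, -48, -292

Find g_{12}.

-12466

1st diffs: 16, 20, -6, -86, -244.
2nd diffs: 4, -26, -80, -158.
3rd diffs: -30, -54, -78.
4th diffs: -24, -24 (constant).
Newton forward-difference form: g_m = 8 + 16·C(m-1,1) + 4·C(m-1,2) + (-30)·C(m-1,3) + (-24)·C(m-1,4).
At m = 12: m-1 = 11, so g_{12} = 8 + 176 + 220 - 4950 - 7920 = -12466.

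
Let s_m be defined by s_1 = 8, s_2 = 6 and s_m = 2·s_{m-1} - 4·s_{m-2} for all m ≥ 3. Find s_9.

-1280

Applying the relation repeatedly:
s_3 = -20; s_4 = -64; s_5 = -48; s_6 = 160; s_7 = 512; s_8 = 384; s_9 = -1280.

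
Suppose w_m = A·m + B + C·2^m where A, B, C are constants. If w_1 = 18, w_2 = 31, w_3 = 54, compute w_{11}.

Write the equations: A + B + 2C = 18; 2A + B + 4C = 31; 3A + B + 8C = 54.
Subtracting the first from the second: A + 2C = 13.
Subtracting the second from the third: A + 4C = 23.
Solving: C = 5, A = 3, then B = 5.
So w_m = 3·m + 5 + 5·2^m; at m=11 this is 10278.

10278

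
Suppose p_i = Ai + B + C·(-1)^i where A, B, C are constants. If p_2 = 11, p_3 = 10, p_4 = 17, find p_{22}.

At i = 2, 3, 4: 2A + B + C = 11; 3A + B - C = 10; 4A + B + C = 17.
Subtracting the first from the second: A - 2C = -1.
Subtracting the second from the third: A + 2C = 7.
Solving: C = 2, A = 3, then B = 3.
So p_i = 3·i + 3 + 2·(-1)^i; at i=22 this is 71.

71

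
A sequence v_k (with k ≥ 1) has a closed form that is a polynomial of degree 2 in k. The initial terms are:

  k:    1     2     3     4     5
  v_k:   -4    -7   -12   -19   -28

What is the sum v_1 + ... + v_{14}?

1st diffs: -3, -5, -7, -9.
2nd diffs: -2, -2, -2 (constant).
So v_k = -k^2 - 3.
Continuing: …, -39, -52, -67, -84, …, v_{14} = -199.
Summing k = 1..14 (14 terms) gives -1057.

-1057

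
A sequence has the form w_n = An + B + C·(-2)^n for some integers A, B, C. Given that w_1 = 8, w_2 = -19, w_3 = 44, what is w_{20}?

The three given values yield: A + B - 2C = 8; 2A + B + 4C = -19; 3A + B - 8C = 44.
Subtracting the first from the second: A + 6C = -27.
Subtracting the second from the third: A - 12C = 63.
Solving: C = -5, A = 3, then B = -5.
So w_n = 3·n + (-5) + (-5)·(-2)^n; at n=20 this is -5242825.

-5242825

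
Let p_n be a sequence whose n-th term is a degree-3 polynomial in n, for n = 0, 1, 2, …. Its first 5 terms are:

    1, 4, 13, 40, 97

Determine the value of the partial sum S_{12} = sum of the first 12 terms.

7470

1st diffs: 3, 9, 27, 57.
2nd diffs: 6, 18, 30.
3rd diffs: 12, 12 (constant).
Newton forward-difference form: p_n = 1 + 3·C(n,1) + 6·C(n,2) + 12·C(n,3).
Continuing: …, 196, 349, 568, 865, …, p_{11} = 2344.
Summing n = 0..11 (12 terms) gives 7470.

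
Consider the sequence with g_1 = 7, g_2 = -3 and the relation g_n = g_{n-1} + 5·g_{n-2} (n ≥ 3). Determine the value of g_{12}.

Iterate the recurrence:
g_3 = 32, g_4 = 17, g_5 = 177, g_6 = 262, g_7 = 1147, g_8 = 2457, g_9 = 8192, g_{10} = 20477, g_{11} = 61437, g_{12} = 163822.

163822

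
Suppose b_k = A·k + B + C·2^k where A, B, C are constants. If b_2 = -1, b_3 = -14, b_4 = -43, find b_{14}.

Plug in k = 2, 3, 4: 2A + B + 4C = -1; 3A + B + 8C = -14; 4A + B + 16C = -43.
Subtracting the first from the second: A + 4C = -13.
Subtracting the second from the third: A + 8C = -29.
Solving: C = -4, A = 3, then B = 9.
So b_k = 3·k + 9 + (-4)·2^k; at k=14 this is -65485.

-65485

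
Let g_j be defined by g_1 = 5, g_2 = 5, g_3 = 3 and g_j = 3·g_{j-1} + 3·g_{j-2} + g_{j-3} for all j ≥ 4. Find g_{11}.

Step forward from the initial values:
g_4 = 29, g_5 = 101, g_6 = 393, g_7 = 1511, g_8 = 5813, g_9 = 22365, g_{10} = 86045, g_{11} = 331043.

331043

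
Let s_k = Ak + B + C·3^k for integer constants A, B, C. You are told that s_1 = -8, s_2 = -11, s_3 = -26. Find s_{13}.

At k = 1, 2, 3: A + B + 3C = -8; 2A + B + 9C = -11; 3A + B + 27C = -26.
Subtracting the first from the second: A + 6C = -3.
Subtracting the second from the third: A + 18C = -15.
Solving: C = -1, A = 3, then B = -8.
Hence s_{13} = 3·13 + (-8) + (-1)·1594323 = -1594292.

-1594292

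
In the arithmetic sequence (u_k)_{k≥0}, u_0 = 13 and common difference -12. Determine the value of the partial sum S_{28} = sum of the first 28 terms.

u_k = 13 + (k - 0)·(-12).
u_{27} = -311; S = 28·(13 + (-311))/2 = -4172.

-4172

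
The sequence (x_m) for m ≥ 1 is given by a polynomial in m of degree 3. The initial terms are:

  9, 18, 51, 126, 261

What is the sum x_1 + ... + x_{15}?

36570

1st diffs: 9, 33, 75, 135.
2nd diffs: 24, 42, 60.
3rd diffs: 18, 18 (constant).
Newton forward-difference form: x_m = 9 + 9·C(m-1,1) + 24·C(m-1,2) + 18·C(m-1,3).
Continuing: …, 474, 783, 1206, 1761, …, x_{15} = 8871.
Summing m = 1..15 (15 terms) gives 36570.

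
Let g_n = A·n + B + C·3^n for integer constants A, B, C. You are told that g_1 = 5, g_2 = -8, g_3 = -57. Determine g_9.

The three given values yield: A + B + 3C = 5; 2A + B + 9C = -8; 3A + B + 27C = -57.
Subtracting the first from the second: A + 6C = -13.
Subtracting the second from the third: A + 18C = -49.
Solving: C = -3, A = 5, then B = 9.
Therefore g_9 = 45 + 9 + (-3)·19683 = -58995.

-58995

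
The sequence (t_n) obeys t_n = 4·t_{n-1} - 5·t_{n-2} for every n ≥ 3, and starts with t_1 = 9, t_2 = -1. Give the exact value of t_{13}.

Iterate the recurrence:
t_3 = -49; t_4 = -191; t_5 = -519; …; t_{10} = 16319; t_{11} = 57071; t_{12} = 146689; t_{13} = 301401.

301401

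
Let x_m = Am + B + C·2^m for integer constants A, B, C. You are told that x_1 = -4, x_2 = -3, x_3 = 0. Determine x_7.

At m = 1, 2, 3: A + B + 2C = -4; 2A + B + 4C = -3; 3A + B + 8C = 0.
Subtracting the first from the second: A + 2C = 1.
Subtracting the second from the third: A + 4C = 3.
Solving: C = 1, A = -1, then B = -5.
Hence x_7 = -1·7 + (-5) + 1·128 = 116.

116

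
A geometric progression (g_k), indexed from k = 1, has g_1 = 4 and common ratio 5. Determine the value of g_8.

312500

g_k = 4·5^(k-1).
g_8 = 4·5^7 = 312500.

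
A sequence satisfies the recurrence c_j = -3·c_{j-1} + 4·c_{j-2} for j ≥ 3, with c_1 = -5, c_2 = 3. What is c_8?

26211

Step forward from the initial values:
c_3 = -29; c_4 = 99; c_5 = -413; c_6 = 1635; c_7 = -6557; c_8 = 26211.
(Characteristic roots are 1 and -4.)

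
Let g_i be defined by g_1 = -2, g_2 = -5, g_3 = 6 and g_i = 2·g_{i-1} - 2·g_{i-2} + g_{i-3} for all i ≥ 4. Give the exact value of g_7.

-2

Iterate the recurrence:
g_4 = 20  g_5 = 23  g_6 = 12  g_7 = -2.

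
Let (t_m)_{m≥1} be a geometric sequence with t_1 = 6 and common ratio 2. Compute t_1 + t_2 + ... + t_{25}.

201326586

t_m = 6·2^(m-1).
S = 6·(2^25 - 1)/(2 - 1) = 6·(33554432 - 1)/(1) = 201326586.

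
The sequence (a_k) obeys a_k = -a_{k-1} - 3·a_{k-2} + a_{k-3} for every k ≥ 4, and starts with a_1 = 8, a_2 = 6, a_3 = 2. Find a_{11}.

Compute successive terms:
a_4 = -12;  a_5 = 12;  a_6 = 26;  a_7 = -74;  a_8 = 8;  a_9 = 240;  a_{10} = -338;  a_{11} = -374.

-374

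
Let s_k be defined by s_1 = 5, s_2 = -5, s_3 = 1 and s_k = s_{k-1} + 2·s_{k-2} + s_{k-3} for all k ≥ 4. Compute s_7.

Step forward from the initial values:
s_4 = -4; s_5 = -7; s_6 = -14; s_7 = -32.

-32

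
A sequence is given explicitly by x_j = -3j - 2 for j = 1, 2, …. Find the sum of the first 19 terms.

Over j = 1..19: Σj = 190.
Total = (-3)·190 + (-2)·19 = -608.

-608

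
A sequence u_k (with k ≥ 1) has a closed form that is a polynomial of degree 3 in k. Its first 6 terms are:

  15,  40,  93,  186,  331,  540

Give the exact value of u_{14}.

5956

1st diffs: 25, 53, 93, 145, 209.
2nd diffs: 28, 40, 52, 64.
3rd diffs: 12, 12, 12 (constant).
Newton forward-difference form: u_k = 15 + 25·C(k-1,1) + 28·C(k-1,2) + 12·C(k-1,3).
At k = 14: k-1 = 13, so u_{14} = 15 + 325 + 2184 + 3432 = 5956.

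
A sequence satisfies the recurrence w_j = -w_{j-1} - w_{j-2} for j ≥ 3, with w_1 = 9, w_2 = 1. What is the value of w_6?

Applying the relation repeatedly:
w_3 = -10, w_4 = 9, w_5 = 1, w_6 = -10.

-10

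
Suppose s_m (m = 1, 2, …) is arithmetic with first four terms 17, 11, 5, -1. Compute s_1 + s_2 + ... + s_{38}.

Common difference d = -6.
s_m = 17 + (m - 1)·(-6).
s_{38} = -205; S = 38·(17 + (-205))/2 = -3572.

-3572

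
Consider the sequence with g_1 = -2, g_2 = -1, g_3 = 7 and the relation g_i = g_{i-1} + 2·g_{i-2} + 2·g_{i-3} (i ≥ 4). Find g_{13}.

Iterate the recurrence:
g_4 = 1, g_5 = 13, g_6 = 29, g_7 = 57, g_8 = 141, g_9 = 313, g_{10} = 709, g_{11} = 1617, g_{12} = 3661, g_{13} = 8313.

8313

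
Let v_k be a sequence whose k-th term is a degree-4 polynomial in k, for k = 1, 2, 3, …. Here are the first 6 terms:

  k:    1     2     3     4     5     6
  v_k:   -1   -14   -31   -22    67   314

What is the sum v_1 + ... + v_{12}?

32108

1st diffs: -13, -17, 9, 89, 247.
2nd diffs: -4, 26, 80, 158.
3rd diffs: 30, 54, 78.
4th diffs: 24, 24 (constant).
So v_k = k^4 - 5k^3 + 3k^2 - 2k + 2.
Continuing: …, 821, 1714, 3143, 5282, …, v_{12} = 12506.
Summing k = 1..12 (12 terms) gives 32108.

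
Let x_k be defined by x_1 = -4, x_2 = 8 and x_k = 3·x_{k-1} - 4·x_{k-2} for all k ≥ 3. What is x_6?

-40

Iterate the recurrence:
x_3 = 40;  x_4 = 88;  x_5 = 104;  x_6 = -40.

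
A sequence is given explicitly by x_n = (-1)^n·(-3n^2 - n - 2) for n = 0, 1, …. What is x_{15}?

(-1)^15 = -1; -3n^2 - n - 2 at n=15 is -692; so x_{15} = 692.

692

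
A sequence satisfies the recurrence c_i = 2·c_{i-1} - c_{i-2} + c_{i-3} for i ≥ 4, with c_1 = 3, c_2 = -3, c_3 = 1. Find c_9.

Compute successive terms:
c_4 = 8;  c_5 = 12;  c_6 = 17;  c_7 = 30;  c_8 = 55;  c_9 = 97.

97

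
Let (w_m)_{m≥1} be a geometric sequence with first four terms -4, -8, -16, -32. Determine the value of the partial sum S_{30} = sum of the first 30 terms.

-4294967292

Common ratio r = 2.
w_m = (-4)·2^(m-1).
S = (-4)·(2^30 - 1)/(2 - 1) = (-4)·(1073741824 - 1)/(1) = -4294967292.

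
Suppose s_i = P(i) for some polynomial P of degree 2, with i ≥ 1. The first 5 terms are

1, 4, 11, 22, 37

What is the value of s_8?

106

1st diffs: 3, 7, 11, 15.
2nd diffs: 4, 4, 4 (constant).
So s_i = 2i^2 - 3i + 2.
Evaluating at i = 8 gives s_8 = 106.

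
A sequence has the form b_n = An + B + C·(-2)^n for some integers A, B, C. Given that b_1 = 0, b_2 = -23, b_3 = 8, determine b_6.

-223

Plug in n = 1, 2, 3: A + B - 2C = 0; 2A + B + 4C = -23; 3A + B - 8C = 8.
Subtracting the first from the second: A + 6C = -23.
Subtracting the second from the third: A - 12C = 31.
Solving: C = -3, A = -5, then B = -1.
Hence b_6 = -5·6 + (-1) + (-3)·64 = -223.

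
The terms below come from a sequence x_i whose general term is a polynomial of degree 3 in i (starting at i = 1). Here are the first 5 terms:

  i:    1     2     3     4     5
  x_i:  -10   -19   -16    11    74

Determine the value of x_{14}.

1st diffs: -9, 3, 27, 63.
2nd diffs: 12, 24, 36.
3rd diffs: 12, 12 (constant).
So x_i = 2i^3 - 6i^2 - 5i - 1.
Evaluating at i = 14 gives x_{14} = 4241.

4241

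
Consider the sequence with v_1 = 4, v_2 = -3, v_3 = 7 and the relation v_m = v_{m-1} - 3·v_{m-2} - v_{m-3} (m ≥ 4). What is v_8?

Iterate the recurrence:
v_4 = 12; v_5 = -6; v_6 = -49; v_7 = -43; v_8 = 110.

110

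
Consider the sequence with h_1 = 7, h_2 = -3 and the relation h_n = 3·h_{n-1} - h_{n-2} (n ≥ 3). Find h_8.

-2139

Compute successive terms:
h_3 = -16  h_4 = -45  h_5 = -119  h_6 = -312  h_7 = -817  h_8 = -2139.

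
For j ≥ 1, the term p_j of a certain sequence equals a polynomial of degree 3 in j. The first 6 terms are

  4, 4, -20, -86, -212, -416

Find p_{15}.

-8732

1st diffs: 0, -24, -66, -126, -204.
2nd diffs: -24, -42, -60, -78.
3rd diffs: -18, -18, -18 (constant).
Newton forward-difference form: p_j = 4 + (-24)·C(j-1,2) + (-18)·C(j-1,3).
At j = 15: j-1 = 14, so p_{15} = 4 - 2184 - 6552 = -8732.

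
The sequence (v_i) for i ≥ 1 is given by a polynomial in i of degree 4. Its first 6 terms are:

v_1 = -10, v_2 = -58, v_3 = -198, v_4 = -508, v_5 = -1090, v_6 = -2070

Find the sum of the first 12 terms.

-81146

1st diffs: -48, -140, -310, -582, -980.
2nd diffs: -92, -170, -272, -398.
3rd diffs: -78, -102, -126.
4th diffs: -24, -24 (constant).
Newton forward-difference form: v_i = -10 + (-48)·C(i-1,1) + (-92)·C(i-1,2) + (-78)·C(i-1,3) + (-24)·C(i-1,4).
Continuing: …, -3598, -5848, -9018, -13330, …, v_{12} = -26388.
Summing i = 1..12 (12 terms) gives -81146.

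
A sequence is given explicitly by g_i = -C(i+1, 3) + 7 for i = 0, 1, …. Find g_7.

C(8, 3) = 56, so g_7 = -49.

-49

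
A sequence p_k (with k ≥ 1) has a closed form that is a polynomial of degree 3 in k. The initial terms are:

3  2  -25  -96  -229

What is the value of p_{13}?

1st diffs: -1, -27, -71, -133.
2nd diffs: -26, -44, -62.
3rd diffs: -18, -18 (constant).
Newton forward-difference form: p_k = 3 + (-1)·C(k-1,1) + (-26)·C(k-1,2) + (-18)·C(k-1,3).
At k = 13: k-1 = 12, so p_{13} = 3 - 12 - 1716 - 3960 = -5685.

-5685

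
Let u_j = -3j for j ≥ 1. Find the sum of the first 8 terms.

Over j = 1..8: Σj = 36.
Total = (-3)·36 = -108.

-108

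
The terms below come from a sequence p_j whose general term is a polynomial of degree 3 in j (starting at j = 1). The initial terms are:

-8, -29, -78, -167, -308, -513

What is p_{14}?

-5897

1st diffs: -21, -49, -89, -141, -205.
2nd diffs: -28, -40, -52, -64.
3rd diffs: -12, -12, -12 (constant).
Newton forward-difference form: p_j = -8 + (-21)·C(j-1,1) + (-28)·C(j-1,2) + (-12)·C(j-1,3).
At j = 14: j-1 = 13, so p_{14} = -8 - 273 - 2184 - 3432 = -5897.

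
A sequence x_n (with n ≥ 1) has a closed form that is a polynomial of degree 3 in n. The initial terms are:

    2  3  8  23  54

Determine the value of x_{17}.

3858

1st diffs: 1, 5, 15, 31.
2nd diffs: 4, 10, 16.
3rd diffs: 6, 6 (constant).
Newton forward-difference form: x_n = 2 + 1·C(n-1,1) + 4·C(n-1,2) + 6·C(n-1,3).
At n = 17: n-1 = 16, so x_{17} = 2 + 16 + 480 + 3360 = 3858.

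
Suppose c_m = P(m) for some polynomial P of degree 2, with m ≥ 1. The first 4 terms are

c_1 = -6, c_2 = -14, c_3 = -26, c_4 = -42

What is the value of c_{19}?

1st diffs: -8, -12, -16.
2nd diffs: -4, -4 (constant).
Newton forward-difference form: c_m = -6 + (-8)·C(m-1,1) + (-4)·C(m-1,2).
At m = 19: m-1 = 18, so c_{19} = -6 - 144 - 612 = -762.

-762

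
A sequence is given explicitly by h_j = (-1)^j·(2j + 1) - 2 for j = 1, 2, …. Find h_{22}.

43

(-1)^22 = 1; 2j + 1 at j=22 is 45; so h_{22} = 43.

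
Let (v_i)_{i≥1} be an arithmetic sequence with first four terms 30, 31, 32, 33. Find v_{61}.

90

Common difference d = 1.
v_i = 30 + (i - 1)·1.
v_{61} = 30 + 60·1 = 90.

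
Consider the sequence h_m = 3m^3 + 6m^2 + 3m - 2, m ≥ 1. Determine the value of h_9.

h_9 = 3·9^3 + 6·9^2 + 3·9 - 2 = 2698.

2698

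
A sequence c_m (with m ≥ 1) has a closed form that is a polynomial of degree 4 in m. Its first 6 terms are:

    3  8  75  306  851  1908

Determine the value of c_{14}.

1st diffs: 5, 67, 231, 545, 1057.
2nd diffs: 62, 164, 314, 512.
3rd diffs: 102, 150, 198.
4th diffs: 48, 48 (constant).
So c_m = 2m^4 - 3m^3 - m^2 - m + 6.
Evaluating at m = 14 gives c_{14} = 68396.

68396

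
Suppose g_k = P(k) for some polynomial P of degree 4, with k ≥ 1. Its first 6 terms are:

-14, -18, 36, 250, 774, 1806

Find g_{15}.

1st diffs: -4, 54, 214, 524, 1032.
2nd diffs: 58, 160, 310, 508.
3rd diffs: 102, 150, 198.
4th diffs: 48, 48 (constant).
So g_k = 2k^4 - 3k^3 - 3k^2 - 4k - 6.
Evaluating at k = 15 gives g_{15} = 90384.

90384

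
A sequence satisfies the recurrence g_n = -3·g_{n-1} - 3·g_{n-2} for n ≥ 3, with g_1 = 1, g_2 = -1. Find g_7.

Step forward from the initial values:
g_3 = 0, g_4 = 3, g_5 = -9, g_6 = 18, g_7 = -27.

-27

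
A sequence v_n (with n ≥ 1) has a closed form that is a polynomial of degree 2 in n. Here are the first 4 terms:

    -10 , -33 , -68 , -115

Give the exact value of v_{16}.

-1615

1st diffs: -23, -35, -47.
2nd diffs: -12, -12 (constant).
Newton forward-difference form: v_n = -10 + (-23)·C(n-1,1) + (-12)·C(n-1,2).
At n = 16: n-1 = 15, so v_{16} = -10 - 345 - 1260 = -1615.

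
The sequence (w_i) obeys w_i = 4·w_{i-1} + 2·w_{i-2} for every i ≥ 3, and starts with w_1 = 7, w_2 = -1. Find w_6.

764

Step forward from the initial values:
w_3 = 10  w_4 = 38  w_5 = 172  w_6 = 764.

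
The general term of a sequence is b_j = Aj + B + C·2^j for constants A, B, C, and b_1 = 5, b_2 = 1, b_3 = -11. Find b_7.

The three given values yield: A + B + 2C = 5; 2A + B + 4C = 1; 3A + B + 8C = -11.
Subtracting the first from the second: A + 2C = -4.
Subtracting the second from the third: A + 4C = -12.
Solving: C = -4, A = 4, then B = 9.
Therefore b_7 = 28 + 9 + (-4)·128 = -475.

-475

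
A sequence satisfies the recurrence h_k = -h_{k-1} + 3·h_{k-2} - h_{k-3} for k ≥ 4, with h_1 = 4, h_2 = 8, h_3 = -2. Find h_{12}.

Compute successive terms:
h_4 = 22, h_5 = -36, h_6 = 104, h_7 = -234, h_8 = 582, h_9 = -1388, h_{10} = 3368, h_{11} = -8114, h_{12} = 19606.

19606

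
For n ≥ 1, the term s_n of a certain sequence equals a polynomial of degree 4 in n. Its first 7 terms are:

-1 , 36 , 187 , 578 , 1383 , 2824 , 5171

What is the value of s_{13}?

59447

1st diffs: 37, 151, 391, 805, 1441, 2347.
2nd diffs: 114, 240, 414, 636, 906.
3rd diffs: 126, 174, 222, 270.
4th diffs: 48, 48, 48 (constant).
Newton forward-difference form: s_n = -1 + 37·C(n-1,1) + 114·C(n-1,2) + 126·C(n-1,3) + 48·C(n-1,4).
At n = 13: n-1 = 12, so s_{13} = -1 + 444 + 7524 + 27720 + 23760 = 59447.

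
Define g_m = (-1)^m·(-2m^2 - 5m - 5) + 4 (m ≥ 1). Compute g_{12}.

(-1)^12 = 1; -2m^2 - 5m - 5 at m=12 is -353; so g_{12} = -349.

-349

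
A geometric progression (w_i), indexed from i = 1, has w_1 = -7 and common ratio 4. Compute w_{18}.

-120259084288

w_i = (-7)·4^(i-1).
w_{18} = (-7)·4^17 = -120259084288.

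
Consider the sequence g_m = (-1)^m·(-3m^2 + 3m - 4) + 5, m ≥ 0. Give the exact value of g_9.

(-1)^9 = -1; -3m^2 + 3m - 4 at m=9 is -220; so g_9 = 225.

225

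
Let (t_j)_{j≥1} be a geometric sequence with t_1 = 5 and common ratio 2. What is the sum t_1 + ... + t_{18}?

1310715

t_j = 5·2^(j-1).
S = 5·(2^18 - 1)/(2 - 1) = 5·(262144 - 1)/(1) = 1310715.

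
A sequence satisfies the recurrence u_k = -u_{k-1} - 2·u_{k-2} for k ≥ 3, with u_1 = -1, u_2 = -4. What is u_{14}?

u_3 = 6; u_4 = 2; u_5 = -14; …; u_{11} = -78; u_{12} = -70; u_{13} = 226; u_{14} = -86.

-86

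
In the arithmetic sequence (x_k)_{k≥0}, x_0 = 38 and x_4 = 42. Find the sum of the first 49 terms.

3038

Common difference d = (42 - 38) / (4 - 0) = 1.
x_k = 38 + (k - 0)·1.
x_{48} = 86; S = 49·(38 + 86)/2 = 3038.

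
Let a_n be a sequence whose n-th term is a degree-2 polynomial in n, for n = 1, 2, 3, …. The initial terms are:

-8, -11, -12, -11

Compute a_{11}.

52

1st diffs: -3, -1, 1.
2nd diffs: 2, 2 (constant).
Newton forward-difference form: a_n = -8 + (-3)·C(n-1,1) + 2·C(n-1,2).
At n = 11: n-1 = 10, so a_{11} = -8 - 30 + 90 = 52.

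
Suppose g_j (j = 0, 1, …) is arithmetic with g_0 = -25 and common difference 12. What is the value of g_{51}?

g_j = -25 + (j - 0)·12.
g_{51} = -25 + 51·12 = 587.

587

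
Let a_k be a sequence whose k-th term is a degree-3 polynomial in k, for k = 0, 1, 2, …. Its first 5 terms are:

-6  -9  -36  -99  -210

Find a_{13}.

-5349

1st diffs: -3, -27, -63, -111.
2nd diffs: -24, -36, -48.
3rd diffs: -12, -12 (constant).
So a_k = -2k^3 - 6k^2 + 5k - 6.
Evaluating at k = 13 gives a_{13} = -5349.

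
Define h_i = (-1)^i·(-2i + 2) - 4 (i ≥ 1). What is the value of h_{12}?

(-1)^12 = 1; -2i + 2 at i=12 is -22; so h_{12} = -26.

-26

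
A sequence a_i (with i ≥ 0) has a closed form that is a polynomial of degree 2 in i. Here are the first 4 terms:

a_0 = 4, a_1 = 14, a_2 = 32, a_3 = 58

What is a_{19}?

1st diffs: 10, 18, 26.
2nd diffs: 8, 8 (constant).
So a_i = 4i^2 + 6i + 4.
Evaluating at i = 19 gives a_{19} = 1562.

1562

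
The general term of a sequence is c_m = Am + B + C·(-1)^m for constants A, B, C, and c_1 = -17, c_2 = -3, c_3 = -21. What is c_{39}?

The three given values yield: A + B - C = -17; 2A + B + C = -3; 3A + B - C = -21.
Subtracting the first from the second: A + 2C = 14.
Subtracting the second from the third: A - 2C = -18.
Solving: C = 8, A = -2, then B = -7.
So c_m = -2·m + (-7) + 8·(-1)^m; at m=39 this is -93.

-93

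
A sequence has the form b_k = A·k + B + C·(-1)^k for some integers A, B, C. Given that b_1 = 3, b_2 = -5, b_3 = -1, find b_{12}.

At k = 1, 2, 3: A + B - C = 3; 2A + B + C = -5; 3A + B - C = -1.
Subtracting the first from the second: A + 2C = -8.
Subtracting the second from the third: A - 2C = 4.
Solving: C = -3, A = -2, then B = 2.
Hence b_{12} = -2·12 + 2 + (-3)·1 = -25.

-25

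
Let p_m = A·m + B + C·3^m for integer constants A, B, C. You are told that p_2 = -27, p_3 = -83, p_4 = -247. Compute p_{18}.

At m = 2, 3, 4: 2A + B + 9C = -27; 3A + B + 27C = -83; 4A + B + 81C = -247.
Subtracting the first from the second: A + 18C = -56.
Subtracting the second from the third: A + 54C = -164.
Solving: C = -3, A = -2, then B = 4.
Hence p_{18} = -2·18 + 4 + (-3)·387420489 = -1162261499.

-1162261499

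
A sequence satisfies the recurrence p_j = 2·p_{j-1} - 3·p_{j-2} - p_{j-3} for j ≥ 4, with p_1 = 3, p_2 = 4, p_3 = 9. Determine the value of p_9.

462

Applying the relation repeatedly:
p_4 = 3, p_5 = -25, p_6 = -68, p_7 = -64, p_8 = 101, p_9 = 462.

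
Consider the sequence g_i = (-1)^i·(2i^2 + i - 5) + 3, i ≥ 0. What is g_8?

134

(-1)^8 = 1; 2i^2 + i - 5 at i=8 is 131; so g_8 = 134.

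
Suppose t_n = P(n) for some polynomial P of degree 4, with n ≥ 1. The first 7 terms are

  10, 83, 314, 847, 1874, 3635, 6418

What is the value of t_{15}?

115874

1st diffs: 73, 231, 533, 1027, 1761, 2783.
2nd diffs: 158, 302, 494, 734, 1022.
3rd diffs: 144, 192, 240, 288.
4th diffs: 48, 48, 48 (constant).
Newton forward-difference form: t_n = 10 + 73·C(n-1,1) + 158·C(n-1,2) + 144·C(n-1,3) + 48·C(n-1,4).
At n = 15: n-1 = 14, so t_{15} = 10 + 1022 + 14378 + 52416 + 48048 = 115874.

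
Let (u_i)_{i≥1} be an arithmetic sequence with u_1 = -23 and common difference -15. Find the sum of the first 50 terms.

u_i = -23 + (i - 1)·(-15).
u_{50} = -758; S = 50·(-23 + (-758))/2 = -19525.

-19525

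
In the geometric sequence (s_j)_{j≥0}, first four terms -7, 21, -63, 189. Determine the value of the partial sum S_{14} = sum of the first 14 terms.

8370194

Common ratio r = -3.
s_j = (-7)·(-3)^(j-0).
S = (-7)·((-3)^14 - 1)/(-3 - 1) = (-7)·(4782969 - 1)/(-4) = 8370194.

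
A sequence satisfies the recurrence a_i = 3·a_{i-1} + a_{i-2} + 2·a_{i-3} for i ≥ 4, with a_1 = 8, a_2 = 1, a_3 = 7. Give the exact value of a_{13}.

2493278

Applying the relation repeatedly:
a_4 = 38; a_5 = 123; a_6 = 421; a_7 = 1462; a_8 = 5053; a_9 = 17463; a_{10} = 60366; a_{11} = 208667; a_{12} = 721293; a_{13} = 2493278.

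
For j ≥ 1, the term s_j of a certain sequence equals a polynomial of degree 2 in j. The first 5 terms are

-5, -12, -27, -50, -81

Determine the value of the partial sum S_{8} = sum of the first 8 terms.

1st diffs: -7, -15, -23, -31.
2nd diffs: -8, -8, -8 (constant).
Newton forward-difference form: s_j = -5 + (-7)·C(j-1,1) + (-8)·C(j-1,2).
Continuing: -120, -167, -222.
Summing j = 1..8 (8 terms) gives -684.

-684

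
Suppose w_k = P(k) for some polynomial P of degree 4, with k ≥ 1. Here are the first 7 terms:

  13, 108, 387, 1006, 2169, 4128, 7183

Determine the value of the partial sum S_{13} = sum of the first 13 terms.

233519

1st diffs: 95, 279, 619, 1163, 1959, 3055.
2nd diffs: 184, 340, 544, 796, 1096.
3rd diffs: 156, 204, 252, 300.
4th diffs: 48, 48, 48 (constant).
So w_k = 2k^4 + 6k^3 + 6k^2 + 5k - 6.
Continuing: …, 11682, 18021, 26644, 38043, …, w_{13} = 71377.
Summing k = 1..13 (13 terms) gives 233519.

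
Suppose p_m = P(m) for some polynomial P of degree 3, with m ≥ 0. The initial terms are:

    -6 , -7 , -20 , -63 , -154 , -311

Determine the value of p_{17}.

-13895

1st diffs: -1, -13, -43, -91, -157.
2nd diffs: -12, -30, -48, -66.
3rd diffs: -18, -18, -18 (constant).
Newton forward-difference form: p_m = -6 + (-1)·C(m,1) + (-12)·C(m,2) + (-18)·C(m,3).
At m = 17: m = 17, so p_{17} = -6 - 17 - 1632 - 12240 = -13895.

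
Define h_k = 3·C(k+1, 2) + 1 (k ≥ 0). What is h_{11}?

199

C(12, 2) = 66, so h_{11} = 199.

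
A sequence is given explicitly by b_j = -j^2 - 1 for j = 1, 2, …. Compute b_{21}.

-442

b_{21} = -1·21^2 - 1 = -442.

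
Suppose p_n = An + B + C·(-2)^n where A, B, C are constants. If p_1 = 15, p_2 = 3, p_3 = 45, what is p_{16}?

-196509

At n = 1, 2, 3: A + B - 2C = 15; 2A + B + 4C = 3; 3A + B - 8C = 45.
Subtracting the first from the second: A + 6C = -12.
Subtracting the second from the third: A - 12C = 42.
Solving: C = -3, A = 6, then B = 3.
So p_n = 6·n + 3 + (-3)·(-2)^n; at n=16 this is -196509.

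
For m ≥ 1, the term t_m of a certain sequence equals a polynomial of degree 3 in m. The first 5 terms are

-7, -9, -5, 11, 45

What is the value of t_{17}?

1st diffs: -2, 4, 16, 34.
2nd diffs: 6, 12, 18.
3rd diffs: 6, 6 (constant).
Newton forward-difference form: t_m = -7 + (-2)·C(m-1,1) + 6·C(m-1,2) + 6·C(m-1,3).
At m = 17: m-1 = 16, so t_{17} = -7 - 32 + 720 + 3360 = 4041.

4041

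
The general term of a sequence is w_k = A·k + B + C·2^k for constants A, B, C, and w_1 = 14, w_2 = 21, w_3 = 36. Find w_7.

512

At k = 1, 2, 3: A + B + 2C = 14; 2A + B + 4C = 21; 3A + B + 8C = 36.
Subtracting the first from the second: A + 2C = 7.
Subtracting the second from the third: A + 4C = 15.
Solving: C = 4, A = -1, then B = 7.
Therefore w_7 = -7 + 7 + 4·128 = 512.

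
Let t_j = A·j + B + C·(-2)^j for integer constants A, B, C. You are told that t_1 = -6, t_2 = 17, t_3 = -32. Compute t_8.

1019

Plug in j = 1, 2, 3: A + B - 2C = -6; 2A + B + 4C = 17; 3A + B - 8C = -32.
Subtracting the first from the second: A + 6C = 23.
Subtracting the second from the third: A - 12C = -49.
Solving: C = 4, A = -1, then B = 3.
Therefore t_8 = -8 + 3 + 4·256 = 1019.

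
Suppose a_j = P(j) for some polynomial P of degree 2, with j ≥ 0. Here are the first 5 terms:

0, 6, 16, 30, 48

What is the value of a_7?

1st diffs: 6, 10, 14, 18.
2nd diffs: 4, 4, 4 (constant).
Newton forward-difference form: a_j = 6·C(j,1) + 4·C(j,2).
At j = 7: j = 7, so a_7 = 42 + 84 = 126.

126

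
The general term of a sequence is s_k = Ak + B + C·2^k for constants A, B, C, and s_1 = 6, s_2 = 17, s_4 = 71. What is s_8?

At k = 1, 2, 4: A + B + 2C = 6; 2A + B + 4C = 17; 4A + B + 16C = 71.
Subtracting the first from the second: A + 2C = 11.
Subtracting the second from the third: 2A + 12C = 54.
Solving: C = 4, A = 3, then B = -5.
So s_k = 3·k + (-5) + 4·2^k; at k=8 this is 1043.

1043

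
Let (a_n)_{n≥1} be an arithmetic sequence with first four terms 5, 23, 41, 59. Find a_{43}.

761

Common difference d = 18.
a_n = 5 + (n - 1)·18.
a_{43} = 5 + 42·18 = 761.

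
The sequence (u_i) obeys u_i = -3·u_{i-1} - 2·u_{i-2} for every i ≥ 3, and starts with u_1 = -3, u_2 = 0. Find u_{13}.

12282

Iterate the recurrence:
u_3 = 6, u_4 = -18, u_5 = 42, …, u_{10} = -1530, u_{11} = 3066, u_{12} = -6138, u_{13} = 12282.
(Characteristic roots are -1 and -2.)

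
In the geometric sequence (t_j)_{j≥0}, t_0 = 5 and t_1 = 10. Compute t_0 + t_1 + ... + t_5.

Common ratio r = 2.
t_j = 5·2^(j-0).
S = 5·(2^6 - 1)/(2 - 1) = 5·(64 - 1)/(1) = 315.

315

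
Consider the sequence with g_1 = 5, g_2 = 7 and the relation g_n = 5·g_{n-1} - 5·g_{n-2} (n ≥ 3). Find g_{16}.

9609375

Step forward from the initial values:
g_3 = 10, g_4 = 15, g_5 = 25, …, g_{13} = 203125, g_{14} = 734375, g_{15} = 2656250, g_{16} = 9609375.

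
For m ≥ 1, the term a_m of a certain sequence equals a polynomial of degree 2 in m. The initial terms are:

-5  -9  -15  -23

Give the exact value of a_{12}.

1st diffs: -4, -6, -8.
2nd diffs: -2, -2 (constant).
Newton forward-difference form: a_m = -5 + (-4)·C(m-1,1) + (-2)·C(m-1,2).
At m = 12: m-1 = 11, so a_{12} = -5 - 44 - 110 = -159.

-159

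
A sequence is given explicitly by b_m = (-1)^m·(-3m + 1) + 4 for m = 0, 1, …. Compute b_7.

(-1)^7 = -1; -3m + 1 at m=7 is -20; so b_7 = 24.

24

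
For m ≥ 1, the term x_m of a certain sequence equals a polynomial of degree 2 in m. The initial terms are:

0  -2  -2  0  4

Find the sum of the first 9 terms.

1st diffs: -2, 0, 2, 4.
2nd diffs: 2, 2, 2 (constant).
Newton forward-difference form: x_m = (-2)·C(m-1,1) + 2·C(m-1,2).
Continuing: 10, 18, 28, 40.
Summing m = 1..9 (9 terms) gives 96.

96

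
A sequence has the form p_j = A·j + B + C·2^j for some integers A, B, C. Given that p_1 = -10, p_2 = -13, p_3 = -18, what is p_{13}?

-8212

The three given values yield: A + B + 2C = -10; 2A + B + 4C = -13; 3A + B + 8C = -18.
Subtracting the first from the second: A + 2C = -3.
Subtracting the second from the third: A + 4C = -5.
Solving: C = -1, A = -1, then B = -7.
Hence p_{13} = -1·13 + (-7) + (-1)·8192 = -8212.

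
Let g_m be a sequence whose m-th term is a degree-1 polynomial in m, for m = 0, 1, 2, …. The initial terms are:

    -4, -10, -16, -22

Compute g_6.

-40

1st diffs: -6, -6, -6 (constant).
So g_m = -6m - 4.
Evaluating at m = 6 gives g_6 = -40.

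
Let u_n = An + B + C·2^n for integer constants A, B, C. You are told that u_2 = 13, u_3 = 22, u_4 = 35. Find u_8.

Plug in n = 2, 3, 4: 2A + B + 4C = 13; 3A + B + 8C = 22; 4A + B + 16C = 35.
Subtracting the first from the second: A + 4C = 9.
Subtracting the second from the third: A + 8C = 13.
Solving: C = 1, A = 5, then B = -1.
Therefore u_8 = 40 + (-1) + 1·256 = 295.

295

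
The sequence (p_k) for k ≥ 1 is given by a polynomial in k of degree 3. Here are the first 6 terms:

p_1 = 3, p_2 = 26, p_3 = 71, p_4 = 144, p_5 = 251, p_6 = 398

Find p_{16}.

5388

1st diffs: 23, 45, 73, 107, 147.
2nd diffs: 22, 28, 34, 40.
3rd diffs: 6, 6, 6 (constant).
Newton forward-difference form: p_k = 3 + 23·C(k-1,1) + 22·C(k-1,2) + 6·C(k-1,3).
At k = 16: k-1 = 15, so p_{16} = 3 + 345 + 2310 + 2730 = 5388.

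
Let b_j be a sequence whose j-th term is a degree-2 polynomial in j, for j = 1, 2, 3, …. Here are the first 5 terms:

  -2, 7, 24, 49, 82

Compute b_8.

1st diffs: 9, 17, 25, 33.
2nd diffs: 8, 8, 8 (constant).
Newton forward-difference form: b_j = -2 + 9·C(j-1,1) + 8·C(j-1,2).
At j = 8: j-1 = 7, so b_8 = -2 + 63 + 168 = 229.

229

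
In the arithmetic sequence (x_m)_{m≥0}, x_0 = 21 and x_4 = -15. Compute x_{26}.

Common difference d = (-15 - 21) / (4 - 0) = -9.
x_m = 21 + (m - 0)·(-9).
x_{26} = 21 + 26·(-9) = -213.

-213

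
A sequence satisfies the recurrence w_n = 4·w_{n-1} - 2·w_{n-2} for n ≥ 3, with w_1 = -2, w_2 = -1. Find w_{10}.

Step forward from the initial values:
w_3 = 0  w_4 = 2  w_5 = 8  w_6 = 28  w_7 = 96  w_8 = 328  w_9 = 1120  w_{10} = 3824.

3824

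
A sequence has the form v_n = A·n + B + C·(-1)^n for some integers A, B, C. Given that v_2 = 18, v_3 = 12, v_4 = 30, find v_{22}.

138

Write the equations: 2A + B + C = 18; 3A + B - C = 12; 4A + B + C = 30.
Subtracting the first from the second: A - 2C = -6.
Subtracting the second from the third: A + 2C = 18.
Solving: C = 6, A = 6, then B = 0.
Therefore v_{22} = 132 + 0 + 6·1 = 138.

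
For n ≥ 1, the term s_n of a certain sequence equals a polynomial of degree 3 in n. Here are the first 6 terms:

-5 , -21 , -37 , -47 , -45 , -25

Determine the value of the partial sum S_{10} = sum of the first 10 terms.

490

1st diffs: -16, -16, -10, 2, 20.
2nd diffs: 0, 6, 12, 18.
3rd diffs: 6, 6, 6 (constant).
So s_n = n^3 - 6n^2 - 5n + 5.
Continuing: 19, 93, 203, 355.
Summing n = 1..10 (10 terms) gives 490.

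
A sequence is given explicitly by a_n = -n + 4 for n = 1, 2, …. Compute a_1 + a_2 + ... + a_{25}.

Over n = 1..25: Σn = 325.
Total = (-1)·325 + (4)·25 = -225.

-225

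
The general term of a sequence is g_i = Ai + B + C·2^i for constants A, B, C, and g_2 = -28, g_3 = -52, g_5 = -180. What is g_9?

-2596

Plug in i = 2, 3, 5: 2A + B + 4C = -28; 3A + B + 8C = -52; 5A + B + 32C = -180.
Subtracting the first from the second: A + 4C = -24.
Subtracting the second from the third: 2A + 24C = -128.
Solving: C = -5, A = -4, then B = 0.
So g_i = -4·i + 0 + (-5)·2^i; at i=9 this is -2596.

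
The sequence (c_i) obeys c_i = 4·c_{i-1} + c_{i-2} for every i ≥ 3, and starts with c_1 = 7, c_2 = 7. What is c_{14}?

c_3 = 35, c_4 = 147, c_5 = 623, …, c_{11} = 3599603, c_{12} = 15248163, c_{13} = 64592255, c_{14} = 273617183.

273617183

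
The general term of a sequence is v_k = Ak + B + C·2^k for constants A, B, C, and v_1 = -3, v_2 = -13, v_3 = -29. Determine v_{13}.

Plug in k = 1, 2, 3: A + B + 2C = -3; 2A + B + 4C = -13; 3A + B + 8C = -29.
Subtracting the first from the second: A + 2C = -10.
Subtracting the second from the third: A + 4C = -16.
Solving: C = -3, A = -4, then B = 7.
Therefore v_{13} = -52 + 7 + (-3)·8192 = -24621.

-24621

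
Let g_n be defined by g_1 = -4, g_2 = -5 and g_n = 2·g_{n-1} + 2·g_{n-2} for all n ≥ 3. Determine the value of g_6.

-348

Applying the relation repeatedly:
g_3 = -18;  g_4 = -46;  g_5 = -128;  g_6 = -348.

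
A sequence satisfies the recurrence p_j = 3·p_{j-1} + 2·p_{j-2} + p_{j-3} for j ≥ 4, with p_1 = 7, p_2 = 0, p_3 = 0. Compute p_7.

280

Step forward from the initial values:
p_4 = 7  p_5 = 21  p_6 = 77  p_7 = 280.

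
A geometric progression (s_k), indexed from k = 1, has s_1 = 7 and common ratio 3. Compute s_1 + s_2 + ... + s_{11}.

620011

s_k = 7·3^(k-1).
S = 7·(3^11 - 1)/(3 - 1) = 7·(177147 - 1)/(2) = 620011.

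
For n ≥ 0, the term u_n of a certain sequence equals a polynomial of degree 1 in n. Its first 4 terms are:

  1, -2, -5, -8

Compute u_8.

1st diffs: -3, -3, -3 (constant).
So u_n = -3n + 1.
Evaluating at n = 8 gives u_8 = -23.

-23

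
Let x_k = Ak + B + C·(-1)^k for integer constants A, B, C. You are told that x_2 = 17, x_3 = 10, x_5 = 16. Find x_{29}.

88

The three given values yield: 2A + B + C = 17; 3A + B - C = 10; 5A + B - C = 16.
Subtracting the first from the second: A - 2C = -7.
Subtracting the second from the third: 2A = 6.
Solving: C = 5, A = 3, then B = 6.
Therefore x_{29} = 87 + 6 + 5·(-1) = 88.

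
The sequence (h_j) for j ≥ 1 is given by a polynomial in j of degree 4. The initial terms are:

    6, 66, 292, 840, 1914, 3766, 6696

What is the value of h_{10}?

25674

1st diffs: 60, 226, 548, 1074, 1852, 2930.
2nd diffs: 166, 322, 526, 778, 1078.
3rd diffs: 156, 204, 252, 300.
4th diffs: 48, 48, 48 (constant).
Newton forward-difference form: h_j = 6 + 60·C(j-1,1) + 166·C(j-1,2) + 156·C(j-1,3) + 48·C(j-1,4).
At j = 10: j-1 = 9, so h_{10} = 6 + 540 + 5976 + 13104 + 6048 = 25674.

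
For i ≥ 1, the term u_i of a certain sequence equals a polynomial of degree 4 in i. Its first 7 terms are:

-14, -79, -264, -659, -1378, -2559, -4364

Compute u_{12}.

-30099

1st diffs: -65, -185, -395, -719, -1181, -1805.
2nd diffs: -120, -210, -324, -462, -624.
3rd diffs: -90, -114, -138, -162.
4th diffs: -24, -24, -24 (constant).
Newton forward-difference form: u_i = -14 + (-65)·C(i-1,1) + (-120)·C(i-1,2) + (-90)·C(i-1,3) + (-24)·C(i-1,4).
At i = 12: i-1 = 11, so u_{12} = -14 - 715 - 6600 - 14850 - 7920 = -30099.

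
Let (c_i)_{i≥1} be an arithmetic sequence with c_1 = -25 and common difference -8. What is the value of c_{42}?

c_i = -25 + (i - 1)·(-8).
c_{42} = -25 + 41·(-8) = -353.

-353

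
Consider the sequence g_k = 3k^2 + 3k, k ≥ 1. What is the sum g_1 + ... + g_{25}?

Over k = 1..25: Σk = 325, Σk² = 5525.
Total = (3)·5525 + (3)·325 = 17550.

17550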